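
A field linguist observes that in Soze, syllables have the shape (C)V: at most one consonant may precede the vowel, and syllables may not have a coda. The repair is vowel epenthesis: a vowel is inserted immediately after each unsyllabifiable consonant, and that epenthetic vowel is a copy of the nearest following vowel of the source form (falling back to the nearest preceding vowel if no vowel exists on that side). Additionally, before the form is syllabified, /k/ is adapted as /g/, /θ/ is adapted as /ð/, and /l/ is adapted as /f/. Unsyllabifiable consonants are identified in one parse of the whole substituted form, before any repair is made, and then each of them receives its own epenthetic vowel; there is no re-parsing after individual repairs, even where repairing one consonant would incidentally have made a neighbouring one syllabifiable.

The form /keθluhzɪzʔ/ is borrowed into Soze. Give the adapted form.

Substitution: /k/ → /g/, /θ/ → /ð/, /l/ → /f/, giving /geðfuhzɪzʔ/.
Under (C)V, the unsyllabifiable consonants are /ð/, /h/, /z/, /ʔ/ (no codas are permitted; onsets are limited to one consonant).
Inserting the epenthetic vowel yields /ð/ → /ðu/, /h/ → /hɪ/, /z/ → /zɪ/, /ʔ/ → /ʔɪ/.

geðufuhɪzɪzɪʔɪ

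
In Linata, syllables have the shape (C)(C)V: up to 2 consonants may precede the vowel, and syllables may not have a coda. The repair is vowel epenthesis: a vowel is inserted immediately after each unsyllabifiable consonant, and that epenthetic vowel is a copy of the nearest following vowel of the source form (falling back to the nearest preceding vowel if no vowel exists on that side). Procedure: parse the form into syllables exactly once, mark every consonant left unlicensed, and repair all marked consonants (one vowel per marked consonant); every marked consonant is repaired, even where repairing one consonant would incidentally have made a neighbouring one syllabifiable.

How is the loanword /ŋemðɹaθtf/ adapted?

ŋemaðɹaθatafa

Syllabifying with onset maximization leaves /m/, /θ/, /t/, /f/ stranded (no codas are permitted; onsets may contain at most 2 consonants).
Inserting the epenthetic vowel yields /m/ → /ma/, /θ/ → /θa/, /t/ → /ta/, /f/ → /fa/.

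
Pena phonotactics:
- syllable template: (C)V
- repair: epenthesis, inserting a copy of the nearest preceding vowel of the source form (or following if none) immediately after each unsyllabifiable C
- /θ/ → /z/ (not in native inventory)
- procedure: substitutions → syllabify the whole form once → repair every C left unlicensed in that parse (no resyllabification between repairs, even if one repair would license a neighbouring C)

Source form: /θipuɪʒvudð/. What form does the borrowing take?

zipuɪʒɪvuduðu

Substitution: /θ/ → /z/, giving /zipuɪʒvudð/.
The consonants /ʒ/, /d/, /ð/ cannot be parsed into a legal (C)V syllable (no codas are permitted; onsets are limited to one consonant).
Each unlicensed consonant becomes the onset of a new syllable: /ʒ/ → /ʒɪ/, /d/ → /du/, /ð/ → /ðu/.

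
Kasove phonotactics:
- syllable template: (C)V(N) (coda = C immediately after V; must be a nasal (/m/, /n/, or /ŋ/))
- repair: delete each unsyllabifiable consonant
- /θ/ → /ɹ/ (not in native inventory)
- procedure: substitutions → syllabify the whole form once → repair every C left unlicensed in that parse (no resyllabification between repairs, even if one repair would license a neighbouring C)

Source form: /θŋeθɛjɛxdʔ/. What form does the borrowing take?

ŋeɹɛjɛ

Substitution: /θ/ → /ɹ/, giving /ɹŋeɹɛjɛxdʔ/.
The consonants /ɹ/, /x/, /d/, /ʔ/ cannot be parsed into a legal (C)V(N) syllable (only a nasal (/m/, /n/, or /ŋ/) is licensed in coda position; onsets are limited to one consonant).
Deletion applies to /ɹ/, /x/, /d/, /ʔ/.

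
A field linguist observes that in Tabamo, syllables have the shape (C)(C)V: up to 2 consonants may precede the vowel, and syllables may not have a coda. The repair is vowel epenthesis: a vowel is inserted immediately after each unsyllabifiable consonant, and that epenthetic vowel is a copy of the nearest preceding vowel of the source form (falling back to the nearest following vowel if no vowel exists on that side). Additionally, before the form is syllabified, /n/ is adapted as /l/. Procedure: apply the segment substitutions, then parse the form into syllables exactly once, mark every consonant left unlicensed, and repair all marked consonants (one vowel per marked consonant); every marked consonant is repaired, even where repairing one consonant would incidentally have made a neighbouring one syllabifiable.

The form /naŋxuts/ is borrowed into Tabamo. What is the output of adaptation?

Substitution: /n/ → /l/, giving /laŋxuts/.
Syllabifying with onset maximization leaves /t/, /s/ stranded (no codas are permitted; onsets may contain at most 2 consonants).
Epenthesis after each stranded consonant: /t/ → /tu/, /s/ → /su/.

laŋxutusu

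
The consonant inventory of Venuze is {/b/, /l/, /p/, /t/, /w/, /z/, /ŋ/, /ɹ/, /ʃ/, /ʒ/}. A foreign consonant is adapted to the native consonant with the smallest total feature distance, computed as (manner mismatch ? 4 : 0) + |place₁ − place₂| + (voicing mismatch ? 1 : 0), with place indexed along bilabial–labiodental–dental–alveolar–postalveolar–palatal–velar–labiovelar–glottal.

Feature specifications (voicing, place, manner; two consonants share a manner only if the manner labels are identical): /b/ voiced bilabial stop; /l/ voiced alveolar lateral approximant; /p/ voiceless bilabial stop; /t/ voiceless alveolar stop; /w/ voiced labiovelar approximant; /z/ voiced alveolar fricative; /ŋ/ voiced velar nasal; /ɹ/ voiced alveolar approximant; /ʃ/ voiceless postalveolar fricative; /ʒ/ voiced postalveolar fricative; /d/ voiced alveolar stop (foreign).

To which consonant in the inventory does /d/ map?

t

/t/ is closest: same manner (stop), place distance 0 (alveolar→alveolar), voicing differs (+1); total 1. Next closest is /b/ at distance 3.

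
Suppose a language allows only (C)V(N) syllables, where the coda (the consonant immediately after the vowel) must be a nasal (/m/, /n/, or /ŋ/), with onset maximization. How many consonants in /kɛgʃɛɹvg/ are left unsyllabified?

4

Under (C)V(N), the unsyllabifiable consonants are /g/, /ɹ/, /v/, /g/ (only a nasal (/m/, /n/, or /ŋ/) is licensed in coda position; onsets are limited to one consonant).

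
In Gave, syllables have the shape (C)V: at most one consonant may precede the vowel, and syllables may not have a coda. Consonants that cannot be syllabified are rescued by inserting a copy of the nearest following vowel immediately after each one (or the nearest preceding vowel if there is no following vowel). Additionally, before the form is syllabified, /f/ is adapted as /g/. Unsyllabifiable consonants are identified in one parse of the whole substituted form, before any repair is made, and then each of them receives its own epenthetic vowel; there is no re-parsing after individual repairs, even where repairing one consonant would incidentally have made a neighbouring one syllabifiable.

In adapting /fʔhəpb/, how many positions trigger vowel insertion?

4

After substitution the input is /gʔhəpb/.
The unsyllabifiable consonants are /g/, /ʔ/, /p/, /b/; each receives one epenthetic vowel.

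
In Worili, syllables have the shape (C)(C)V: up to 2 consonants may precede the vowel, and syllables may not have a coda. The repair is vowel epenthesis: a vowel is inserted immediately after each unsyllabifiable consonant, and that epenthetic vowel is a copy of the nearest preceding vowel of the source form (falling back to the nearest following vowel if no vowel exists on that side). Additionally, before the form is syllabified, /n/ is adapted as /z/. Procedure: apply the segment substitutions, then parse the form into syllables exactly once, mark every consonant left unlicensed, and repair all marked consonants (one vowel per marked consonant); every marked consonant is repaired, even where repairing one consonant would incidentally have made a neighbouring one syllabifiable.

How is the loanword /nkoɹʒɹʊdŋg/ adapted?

Substitution: /n/ → /z/, giving /zkoɹʒɹʊdŋg/.
Under (C)(C)V, the unsyllabifiable consonants are /ɹ/, /d/, /ŋ/, /g/ (no codas are permitted; onsets may contain at most 2 consonants).
Each unlicensed consonant becomes the onset of a new syllable: /ɹ/ → /ɹo/, /d/ → /dʊ/, /ŋ/ → /ŋʊ/, /g/ → /gʊ/.

zkoɹoʒɹʊdʊŋʊgʊ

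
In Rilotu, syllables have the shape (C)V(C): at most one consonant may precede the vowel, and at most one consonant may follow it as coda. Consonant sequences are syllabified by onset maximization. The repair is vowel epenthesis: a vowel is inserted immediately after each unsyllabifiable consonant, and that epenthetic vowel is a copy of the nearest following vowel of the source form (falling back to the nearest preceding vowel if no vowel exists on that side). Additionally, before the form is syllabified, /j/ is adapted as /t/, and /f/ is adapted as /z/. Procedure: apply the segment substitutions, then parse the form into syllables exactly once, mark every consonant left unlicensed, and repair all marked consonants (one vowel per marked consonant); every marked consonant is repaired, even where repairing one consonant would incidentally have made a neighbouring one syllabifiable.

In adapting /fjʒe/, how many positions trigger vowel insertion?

After substitution the input is /ztʒe/.
The unsyllabifiable consonants are /z/, /t/; each receives one epenthetic vowel.

2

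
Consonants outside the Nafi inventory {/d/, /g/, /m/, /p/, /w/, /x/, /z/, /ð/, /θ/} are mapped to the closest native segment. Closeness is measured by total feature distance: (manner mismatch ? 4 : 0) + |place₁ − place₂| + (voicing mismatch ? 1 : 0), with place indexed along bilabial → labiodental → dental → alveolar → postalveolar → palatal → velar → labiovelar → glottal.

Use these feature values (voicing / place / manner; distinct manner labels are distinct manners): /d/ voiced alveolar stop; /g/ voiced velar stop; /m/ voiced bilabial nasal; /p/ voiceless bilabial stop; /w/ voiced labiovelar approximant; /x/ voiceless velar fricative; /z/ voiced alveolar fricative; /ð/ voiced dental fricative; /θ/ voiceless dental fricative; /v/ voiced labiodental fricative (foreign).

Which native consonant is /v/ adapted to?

/ð/ is closest: same manner (fricative), place distance 1 (labiodental→dental), same voicing; total 1. Next closest is /z/ at distance 2.

ð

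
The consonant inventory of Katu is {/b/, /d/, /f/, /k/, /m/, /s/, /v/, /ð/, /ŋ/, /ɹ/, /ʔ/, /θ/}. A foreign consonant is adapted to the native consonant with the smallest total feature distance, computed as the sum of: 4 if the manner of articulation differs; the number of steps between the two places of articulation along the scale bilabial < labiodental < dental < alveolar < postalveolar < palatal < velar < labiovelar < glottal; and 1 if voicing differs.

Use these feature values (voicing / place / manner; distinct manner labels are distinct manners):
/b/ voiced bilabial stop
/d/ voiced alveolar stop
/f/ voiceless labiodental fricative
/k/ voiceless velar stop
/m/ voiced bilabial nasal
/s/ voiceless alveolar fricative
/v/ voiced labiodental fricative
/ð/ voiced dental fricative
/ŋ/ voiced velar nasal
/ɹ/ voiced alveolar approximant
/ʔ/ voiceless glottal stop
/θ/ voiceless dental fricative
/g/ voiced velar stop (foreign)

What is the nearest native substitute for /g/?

/k/ is closest: same manner (stop), place distance 0 (velar→velar), voicing differs (+1); total 1. Next closest is /d/ at distance 3.

k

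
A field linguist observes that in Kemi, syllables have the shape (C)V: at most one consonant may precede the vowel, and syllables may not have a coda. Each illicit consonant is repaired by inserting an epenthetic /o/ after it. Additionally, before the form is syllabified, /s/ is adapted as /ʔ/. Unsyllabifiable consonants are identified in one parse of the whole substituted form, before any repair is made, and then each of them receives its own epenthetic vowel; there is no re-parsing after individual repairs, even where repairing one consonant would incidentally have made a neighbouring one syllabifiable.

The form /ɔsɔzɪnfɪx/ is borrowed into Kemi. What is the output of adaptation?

Substitution: /s/ → /ʔ/, giving /ɔʔɔzɪnfɪx/.
Under (C)V, the unsyllabifiable consonants are /n/, /x/ (no codas are permitted; onsets are limited to one consonant).
Each unlicensed consonant becomes the onset of a new syllable: /n/ → /no/, /x/ → /xo/.

ɔʔɔzɪnofɪxo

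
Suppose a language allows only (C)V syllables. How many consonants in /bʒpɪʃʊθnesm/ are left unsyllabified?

The consonants /b/, /ʒ/, /θ/, /s/, /m/ cannot be parsed into a legal (C)V syllable (no codas are permitted; onsets are limited to one consonant).

5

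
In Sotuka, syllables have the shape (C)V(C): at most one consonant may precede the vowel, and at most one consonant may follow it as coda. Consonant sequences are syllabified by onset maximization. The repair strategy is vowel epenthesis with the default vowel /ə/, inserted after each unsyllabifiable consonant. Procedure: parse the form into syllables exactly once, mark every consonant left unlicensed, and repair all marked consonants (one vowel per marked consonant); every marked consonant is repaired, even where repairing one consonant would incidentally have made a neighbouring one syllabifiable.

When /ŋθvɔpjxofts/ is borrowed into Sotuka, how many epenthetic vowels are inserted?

The unsyllabifiable consonants are /ŋ/, /θ/, /j/, /t/, /s/; each receives one epenthetic vowel.

5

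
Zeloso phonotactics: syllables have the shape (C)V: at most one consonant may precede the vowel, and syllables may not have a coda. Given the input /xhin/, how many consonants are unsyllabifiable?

2

Syllabifying with onset maximization leaves /x/, /n/ stranded (no codas are permitted; onsets are limited to one consonant).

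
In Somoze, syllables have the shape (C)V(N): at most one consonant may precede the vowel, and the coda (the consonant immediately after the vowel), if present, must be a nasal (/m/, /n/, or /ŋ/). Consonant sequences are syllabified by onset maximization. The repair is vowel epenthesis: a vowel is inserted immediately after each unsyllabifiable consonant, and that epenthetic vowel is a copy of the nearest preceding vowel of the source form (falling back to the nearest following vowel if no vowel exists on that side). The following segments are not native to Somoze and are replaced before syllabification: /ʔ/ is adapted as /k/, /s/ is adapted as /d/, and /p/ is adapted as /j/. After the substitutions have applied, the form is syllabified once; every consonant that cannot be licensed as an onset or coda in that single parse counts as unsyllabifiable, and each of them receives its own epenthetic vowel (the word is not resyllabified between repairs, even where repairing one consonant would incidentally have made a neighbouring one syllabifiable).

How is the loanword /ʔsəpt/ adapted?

kədəjətə

Substitution: /ʔ/ → /k/, /s/ → /d/, /p/ → /j/, giving /kdəjt/.
Under (C)V(N), the unsyllabifiable consonants are /k/, /j/, /t/ (only a nasal (/m/, /n/, or /ŋ/) is licensed in coda position; onsets are limited to one consonant).
Each unlicensed consonant becomes the onset of a new syllable: /k/ → /kə/, /j/ → /jə/, /t/ → /tə/.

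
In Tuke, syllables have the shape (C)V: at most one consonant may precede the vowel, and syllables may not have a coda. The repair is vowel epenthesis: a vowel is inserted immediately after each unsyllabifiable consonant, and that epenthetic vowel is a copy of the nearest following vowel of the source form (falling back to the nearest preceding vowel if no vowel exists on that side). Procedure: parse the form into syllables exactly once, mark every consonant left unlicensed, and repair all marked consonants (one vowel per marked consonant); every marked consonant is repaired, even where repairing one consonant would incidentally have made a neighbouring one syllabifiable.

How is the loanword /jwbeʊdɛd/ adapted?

jewebeʊdɛdɛ

Syllabifying with onset maximization leaves /j/, /w/, /d/ stranded (no codas are permitted; onsets are limited to one consonant).
Inserting the epenthetic vowel yields /j/ → /je/, /w/ → /we/, /d/ → /dɛ/.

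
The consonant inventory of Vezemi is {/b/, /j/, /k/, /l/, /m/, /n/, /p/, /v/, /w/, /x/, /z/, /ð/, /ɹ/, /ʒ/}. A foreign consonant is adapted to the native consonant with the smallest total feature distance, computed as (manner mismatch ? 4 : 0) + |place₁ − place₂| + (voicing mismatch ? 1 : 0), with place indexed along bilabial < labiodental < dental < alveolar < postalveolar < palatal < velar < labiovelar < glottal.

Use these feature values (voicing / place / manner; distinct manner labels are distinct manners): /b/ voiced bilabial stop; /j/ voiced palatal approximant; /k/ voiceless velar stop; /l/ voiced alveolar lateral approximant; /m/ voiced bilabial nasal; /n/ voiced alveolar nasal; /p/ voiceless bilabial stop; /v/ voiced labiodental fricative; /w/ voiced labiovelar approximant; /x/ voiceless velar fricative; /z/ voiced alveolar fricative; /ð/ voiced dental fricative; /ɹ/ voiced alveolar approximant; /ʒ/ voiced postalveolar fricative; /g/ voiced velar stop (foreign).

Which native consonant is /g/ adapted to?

k

/k/ is closest: same manner (stop), place distance 0 (velar→velar), voicing differs (+1); total 1. Next closest is /j/ at distance 5.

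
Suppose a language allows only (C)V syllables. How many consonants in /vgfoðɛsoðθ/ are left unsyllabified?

4

Syllabifying with onset maximization leaves /v/, /g/, /ð/, /θ/ stranded (no codas are permitted; onsets are limited to one consonant).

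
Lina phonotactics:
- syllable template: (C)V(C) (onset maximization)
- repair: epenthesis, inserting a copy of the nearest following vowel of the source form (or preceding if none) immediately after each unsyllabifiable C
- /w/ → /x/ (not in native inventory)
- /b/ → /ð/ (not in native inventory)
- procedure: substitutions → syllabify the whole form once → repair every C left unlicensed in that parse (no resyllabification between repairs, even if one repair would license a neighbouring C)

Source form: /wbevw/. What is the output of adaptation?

Substitution: /w/ → /x/, /b/ → /ð/, giving /xðevx/.
Under (C)V(C), the unsyllabifiable consonants are /x/, /x/ (at most one coda consonant is licensed; onsets are limited to one consonant).
Inserting the epenthetic vowel yields /x/ → /xe/, /x/ → /xe/.

xeðevxe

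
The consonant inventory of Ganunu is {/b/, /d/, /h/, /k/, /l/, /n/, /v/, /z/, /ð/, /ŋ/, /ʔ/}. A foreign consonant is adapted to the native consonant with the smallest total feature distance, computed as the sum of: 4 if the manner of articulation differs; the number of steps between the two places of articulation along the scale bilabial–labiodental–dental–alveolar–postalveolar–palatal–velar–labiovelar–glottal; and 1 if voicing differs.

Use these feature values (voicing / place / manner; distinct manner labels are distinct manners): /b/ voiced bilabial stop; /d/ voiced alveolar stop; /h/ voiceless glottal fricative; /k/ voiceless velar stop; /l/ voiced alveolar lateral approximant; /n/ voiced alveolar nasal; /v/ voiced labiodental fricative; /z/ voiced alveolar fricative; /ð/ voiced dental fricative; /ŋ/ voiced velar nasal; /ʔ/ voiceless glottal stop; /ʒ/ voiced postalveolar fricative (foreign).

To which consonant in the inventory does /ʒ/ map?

/z/ is closest: same manner (fricative), place distance 1 (postalveolar→alveolar), same voicing; total 1. Next closest is /ð/ at distance 2.

z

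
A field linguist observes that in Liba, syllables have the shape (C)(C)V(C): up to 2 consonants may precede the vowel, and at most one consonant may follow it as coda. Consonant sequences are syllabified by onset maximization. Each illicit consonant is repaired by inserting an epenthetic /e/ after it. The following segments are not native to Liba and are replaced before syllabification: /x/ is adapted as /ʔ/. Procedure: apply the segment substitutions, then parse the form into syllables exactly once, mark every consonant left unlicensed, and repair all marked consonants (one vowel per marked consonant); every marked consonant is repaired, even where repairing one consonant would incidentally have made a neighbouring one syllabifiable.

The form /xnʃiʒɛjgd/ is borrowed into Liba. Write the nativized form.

Substitution: /x/ → /ʔ/, giving /ʔnʃiʒɛjgd/.
Under (C)(C)V(C), the unsyllabifiable consonants are /ʔ/, /g/, /d/ (at most one coda consonant is licensed; onsets may contain at most 2 consonants).
Each unlicensed consonant becomes the onset of a new syllable: /ʔ/ → /ʔe/, /g/ → /ge/, /d/ → /de/.

ʔenʃiʒɛjgede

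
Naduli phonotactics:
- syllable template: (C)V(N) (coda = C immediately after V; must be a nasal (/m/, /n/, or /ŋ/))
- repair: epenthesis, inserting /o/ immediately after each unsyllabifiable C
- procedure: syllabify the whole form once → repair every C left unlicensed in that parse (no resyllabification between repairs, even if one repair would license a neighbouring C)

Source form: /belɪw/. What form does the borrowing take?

belɪwo

The consonants /w/ cannot be parsed into a legal (C)V(N) syllable (only a nasal (/m/, /n/, or /ŋ/) is licensed in coda position; onsets are limited to one consonant).
Inserting the epenthetic vowel yields /w/ → /wo/.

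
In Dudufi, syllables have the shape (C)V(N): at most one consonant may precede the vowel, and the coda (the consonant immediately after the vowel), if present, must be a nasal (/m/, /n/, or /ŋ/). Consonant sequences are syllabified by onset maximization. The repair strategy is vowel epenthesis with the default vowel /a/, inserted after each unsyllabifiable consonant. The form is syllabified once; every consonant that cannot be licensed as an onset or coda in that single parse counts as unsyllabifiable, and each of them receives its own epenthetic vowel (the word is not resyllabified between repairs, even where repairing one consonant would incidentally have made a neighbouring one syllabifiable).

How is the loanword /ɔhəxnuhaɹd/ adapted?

ɔhəxanuhaɹada

Under (C)V(N), the unsyllabifiable consonants are /x/, /ɹ/, /d/ (only a nasal (/m/, /n/, or /ŋ/) is licensed in coda position; onsets are limited to one consonant).
Epenthesis after each stranded consonant: /x/ → /xa/, /ɹ/ → /ɹa/, /d/ → /da/.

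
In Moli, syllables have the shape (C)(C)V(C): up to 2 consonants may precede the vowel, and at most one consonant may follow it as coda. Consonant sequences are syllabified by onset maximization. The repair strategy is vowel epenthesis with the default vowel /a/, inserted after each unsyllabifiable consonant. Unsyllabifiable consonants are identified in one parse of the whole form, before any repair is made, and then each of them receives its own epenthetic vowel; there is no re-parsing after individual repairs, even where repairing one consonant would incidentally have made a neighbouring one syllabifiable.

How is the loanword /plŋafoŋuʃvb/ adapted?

palŋafoŋuʃvaba

The consonants /p/, /v/, /b/ cannot be parsed into a legal (C)(C)V(C) syllable (at most one coda consonant is licensed; onsets may contain at most 2 consonants).
Each unlicensed consonant becomes the onset of a new syllable: /p/ → /pa/, /v/ → /va/, /b/ → /ba/.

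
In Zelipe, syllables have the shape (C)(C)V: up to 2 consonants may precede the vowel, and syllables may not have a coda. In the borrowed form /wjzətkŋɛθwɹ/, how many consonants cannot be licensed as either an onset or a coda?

5

Under (C)(C)V, the unsyllabifiable consonants are /w/, /t/, /θ/, /w/, /ɹ/ (no codas are permitted; onsets may contain at most 2 consonants).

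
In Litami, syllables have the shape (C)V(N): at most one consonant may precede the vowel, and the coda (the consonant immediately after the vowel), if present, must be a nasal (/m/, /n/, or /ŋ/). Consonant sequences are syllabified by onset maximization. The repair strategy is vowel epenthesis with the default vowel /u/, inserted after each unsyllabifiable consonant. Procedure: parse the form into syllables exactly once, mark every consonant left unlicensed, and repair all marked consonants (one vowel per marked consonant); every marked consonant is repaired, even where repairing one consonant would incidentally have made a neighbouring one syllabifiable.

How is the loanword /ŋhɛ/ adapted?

ŋuhɛ

The consonants /ŋ/ cannot be parsed into a legal (C)V(N) syllable (only a nasal (/m/, /n/, or /ŋ/) is licensed in coda position; onsets are limited to one consonant).
Inserting the epenthetic vowel yields /ŋ/ → /ŋu/.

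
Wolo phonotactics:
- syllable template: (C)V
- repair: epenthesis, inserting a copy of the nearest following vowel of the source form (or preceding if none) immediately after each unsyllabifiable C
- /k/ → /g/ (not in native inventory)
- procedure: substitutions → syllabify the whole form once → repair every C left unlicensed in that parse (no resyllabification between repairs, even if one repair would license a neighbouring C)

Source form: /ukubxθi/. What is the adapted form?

ugubixiθi

Substitution: /k/ → /g/, giving /ugubxθi/.
The consonants /b/, /x/ cannot be parsed into a legal (C)V syllable (no codas are permitted; onsets are limited to one consonant).
Each unlicensed consonant becomes the onset of a new syllable: /b/ → /bi/, /x/ → /xi/.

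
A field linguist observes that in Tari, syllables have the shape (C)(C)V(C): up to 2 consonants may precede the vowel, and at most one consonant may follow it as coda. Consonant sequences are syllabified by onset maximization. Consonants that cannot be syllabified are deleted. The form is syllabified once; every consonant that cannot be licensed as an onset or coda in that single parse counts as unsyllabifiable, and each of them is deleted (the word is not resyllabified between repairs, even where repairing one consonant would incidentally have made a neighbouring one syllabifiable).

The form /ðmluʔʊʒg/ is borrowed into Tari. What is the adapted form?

Under (C)(C)V(C), the unsyllabifiable consonants are /ð/, /g/ (at most one coda consonant is licensed; onsets may contain at most 2 consonants).
Deletion applies to /ð/, /g/.

mluʔʊʒ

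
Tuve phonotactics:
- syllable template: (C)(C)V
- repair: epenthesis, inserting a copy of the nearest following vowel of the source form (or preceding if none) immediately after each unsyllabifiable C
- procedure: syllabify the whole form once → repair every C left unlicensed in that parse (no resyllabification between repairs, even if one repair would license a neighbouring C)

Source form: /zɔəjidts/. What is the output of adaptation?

Syllabifying with onset maximization leaves /d/, /t/, /s/ stranded (no codas are permitted; onsets may contain at most 2 consonants).
Inserting the epenthetic vowel yields /d/ → /di/, /t/ → /ti/, /s/ → /si/.

zɔəjiditisi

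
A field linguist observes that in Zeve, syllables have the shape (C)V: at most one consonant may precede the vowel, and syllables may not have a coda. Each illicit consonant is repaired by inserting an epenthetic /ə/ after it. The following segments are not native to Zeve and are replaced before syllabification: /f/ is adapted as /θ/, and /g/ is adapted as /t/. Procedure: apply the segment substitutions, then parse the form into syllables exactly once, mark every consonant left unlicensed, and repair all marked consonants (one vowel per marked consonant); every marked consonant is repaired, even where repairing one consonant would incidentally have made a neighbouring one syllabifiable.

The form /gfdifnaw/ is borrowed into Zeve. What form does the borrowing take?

Substitution: /g/ → /t/, /f/ → /θ/, giving /tθdiθnaw/.
Under (C)V, the unsyllabifiable consonants are /t/, /θ/, /θ/, /w/ (no codas are permitted; onsets are limited to one consonant).
Inserting the epenthetic vowel yields /t/ → /tə/, /θ/ → /θə/, /θ/ → /θə/, /w/ → /wə/.

təθədiθənawə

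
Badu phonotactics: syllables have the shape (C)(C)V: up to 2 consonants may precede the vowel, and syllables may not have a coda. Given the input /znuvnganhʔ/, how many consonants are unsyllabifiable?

4

Syllabifying with onset maximization leaves /v/, /n/, /h/, /ʔ/ stranded (no codas are permitted; onsets may contain at most 2 consonants).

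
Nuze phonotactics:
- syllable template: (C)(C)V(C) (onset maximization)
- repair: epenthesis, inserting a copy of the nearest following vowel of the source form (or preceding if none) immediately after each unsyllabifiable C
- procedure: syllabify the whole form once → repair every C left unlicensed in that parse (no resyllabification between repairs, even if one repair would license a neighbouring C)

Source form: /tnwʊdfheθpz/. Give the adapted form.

tʊnwʊdfheθpeze

Syllabifying with onset maximization leaves /t/, /p/, /z/ stranded (at most one coda consonant is licensed; onsets may contain at most 2 consonants).
Epenthesis after each stranded consonant: /t/ → /tʊ/, /p/ → /pe/, /z/ → /ze/.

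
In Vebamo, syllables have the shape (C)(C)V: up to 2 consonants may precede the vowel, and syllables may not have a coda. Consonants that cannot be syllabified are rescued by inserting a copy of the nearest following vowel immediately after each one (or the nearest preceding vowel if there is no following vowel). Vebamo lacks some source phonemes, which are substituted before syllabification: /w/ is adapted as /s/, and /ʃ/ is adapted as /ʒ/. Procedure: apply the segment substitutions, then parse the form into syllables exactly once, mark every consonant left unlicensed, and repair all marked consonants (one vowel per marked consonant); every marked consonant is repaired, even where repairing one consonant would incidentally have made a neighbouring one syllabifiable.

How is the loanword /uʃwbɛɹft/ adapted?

uʒɛsbɛɹɛfɛtɛ

Substitution: /ʃ/ → /ʒ/, /w/ → /s/, giving /uʒsbɛɹft/.
Syllabifying with onset maximization leaves /ʒ/, /ɹ/, /f/, /t/ stranded (no codas are permitted; onsets may contain at most 2 consonants).
Each unlicensed consonant becomes the onset of a new syllable: /ʒ/ → /ʒɛ/, /ɹ/ → /ɹɛ/, /f/ → /fɛ/, /t/ → /tɛ/.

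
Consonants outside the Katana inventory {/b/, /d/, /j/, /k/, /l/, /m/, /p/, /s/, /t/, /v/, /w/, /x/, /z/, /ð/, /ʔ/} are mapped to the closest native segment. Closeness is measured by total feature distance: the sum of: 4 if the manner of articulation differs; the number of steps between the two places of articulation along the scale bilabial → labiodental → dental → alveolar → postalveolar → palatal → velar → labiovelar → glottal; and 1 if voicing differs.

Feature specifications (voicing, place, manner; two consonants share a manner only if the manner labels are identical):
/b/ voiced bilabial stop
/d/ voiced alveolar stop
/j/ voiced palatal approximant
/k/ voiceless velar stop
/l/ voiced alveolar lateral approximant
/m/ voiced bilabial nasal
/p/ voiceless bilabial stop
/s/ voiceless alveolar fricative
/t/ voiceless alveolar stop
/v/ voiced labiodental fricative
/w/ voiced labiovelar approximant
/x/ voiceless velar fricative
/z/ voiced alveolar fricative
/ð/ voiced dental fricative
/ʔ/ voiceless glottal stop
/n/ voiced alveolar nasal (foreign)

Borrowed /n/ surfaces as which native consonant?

m

/m/ is closest: same manner (nasal), place distance 3 (alveolar→bilabial), same voicing; total 3. Next closest is /d/ at distance 4.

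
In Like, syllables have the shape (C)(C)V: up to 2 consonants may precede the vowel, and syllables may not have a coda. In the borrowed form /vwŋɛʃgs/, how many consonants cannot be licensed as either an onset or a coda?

Under (C)(C)V, the unsyllabifiable consonants are /v/, /ʃ/, /g/, /s/ (no codas are permitted; onsets may contain at most 2 consonants).

4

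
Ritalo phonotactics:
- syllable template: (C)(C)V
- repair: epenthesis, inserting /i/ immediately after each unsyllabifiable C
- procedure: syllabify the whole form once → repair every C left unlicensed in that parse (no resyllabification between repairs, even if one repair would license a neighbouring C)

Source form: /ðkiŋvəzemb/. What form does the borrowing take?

Under (C)(C)V, the unsyllabifiable consonants are /m/, /b/ (no codas are permitted; onsets may contain at most 2 consonants).
Each unlicensed consonant becomes the onset of a new syllable: /m/ → /mi/, /b/ → /bi/.

ðkiŋvəzemibi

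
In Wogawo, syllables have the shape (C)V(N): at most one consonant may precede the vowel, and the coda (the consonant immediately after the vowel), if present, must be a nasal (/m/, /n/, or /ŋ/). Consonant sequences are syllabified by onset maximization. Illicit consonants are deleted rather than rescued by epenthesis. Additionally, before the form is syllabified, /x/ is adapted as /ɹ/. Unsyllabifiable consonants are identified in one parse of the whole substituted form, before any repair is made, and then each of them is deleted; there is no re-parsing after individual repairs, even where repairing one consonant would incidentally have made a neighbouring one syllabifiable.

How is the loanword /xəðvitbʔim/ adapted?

Substitution: /x/ → /ɹ/, giving /ɹəðvitbʔim/.
Syllabifying with onset maximization leaves /ð/, /t/, /b/ stranded (only a nasal (/m/, /n/, or /ŋ/) is licensed in coda position; onsets are limited to one consonant).
Deletion applies to /ð/, /t/, /b/.

ɹəviʔim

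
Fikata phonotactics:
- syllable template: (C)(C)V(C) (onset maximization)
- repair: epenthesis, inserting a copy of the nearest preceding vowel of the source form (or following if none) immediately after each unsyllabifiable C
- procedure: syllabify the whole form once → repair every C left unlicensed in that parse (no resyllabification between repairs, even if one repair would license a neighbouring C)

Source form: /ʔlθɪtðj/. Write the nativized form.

ʔɪlθɪtðɪjɪ

The consonants /ʔ/, /ð/, /j/ cannot be parsed into a legal (C)(C)V(C) syllable (at most one coda consonant is licensed; onsets may contain at most 2 consonants).
Each unlicensed consonant becomes the onset of a new syllable: /ʔ/ → /ʔɪ/, /ð/ → /ðɪ/, /j/ → /jɪ/.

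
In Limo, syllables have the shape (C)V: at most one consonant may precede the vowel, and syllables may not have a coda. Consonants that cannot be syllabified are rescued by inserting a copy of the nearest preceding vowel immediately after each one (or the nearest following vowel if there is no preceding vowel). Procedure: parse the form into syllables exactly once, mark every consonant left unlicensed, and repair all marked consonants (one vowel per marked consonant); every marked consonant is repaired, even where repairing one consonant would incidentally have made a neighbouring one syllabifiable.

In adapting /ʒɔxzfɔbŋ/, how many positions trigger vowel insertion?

4

The unsyllabifiable consonants are /x/, /z/, /b/, /ŋ/; each receives one epenthetic vowel.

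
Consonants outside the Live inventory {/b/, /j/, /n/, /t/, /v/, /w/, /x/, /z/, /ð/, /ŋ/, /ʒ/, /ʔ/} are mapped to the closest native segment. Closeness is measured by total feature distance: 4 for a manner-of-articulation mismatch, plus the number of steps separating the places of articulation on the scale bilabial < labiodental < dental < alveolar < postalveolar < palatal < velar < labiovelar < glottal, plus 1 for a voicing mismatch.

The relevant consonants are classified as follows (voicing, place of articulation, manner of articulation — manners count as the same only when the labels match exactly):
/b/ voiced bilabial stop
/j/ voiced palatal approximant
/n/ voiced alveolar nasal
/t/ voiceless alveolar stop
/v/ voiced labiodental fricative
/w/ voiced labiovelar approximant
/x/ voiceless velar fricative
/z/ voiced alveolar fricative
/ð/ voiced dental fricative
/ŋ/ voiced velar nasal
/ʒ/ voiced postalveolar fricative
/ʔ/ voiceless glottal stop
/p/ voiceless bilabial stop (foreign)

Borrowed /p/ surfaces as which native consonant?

/b/ is closest: same manner (stop), place distance 0 (bilabial→bilabial), voicing differs (+1); total 1. Next closest is /t/ at distance 3.

b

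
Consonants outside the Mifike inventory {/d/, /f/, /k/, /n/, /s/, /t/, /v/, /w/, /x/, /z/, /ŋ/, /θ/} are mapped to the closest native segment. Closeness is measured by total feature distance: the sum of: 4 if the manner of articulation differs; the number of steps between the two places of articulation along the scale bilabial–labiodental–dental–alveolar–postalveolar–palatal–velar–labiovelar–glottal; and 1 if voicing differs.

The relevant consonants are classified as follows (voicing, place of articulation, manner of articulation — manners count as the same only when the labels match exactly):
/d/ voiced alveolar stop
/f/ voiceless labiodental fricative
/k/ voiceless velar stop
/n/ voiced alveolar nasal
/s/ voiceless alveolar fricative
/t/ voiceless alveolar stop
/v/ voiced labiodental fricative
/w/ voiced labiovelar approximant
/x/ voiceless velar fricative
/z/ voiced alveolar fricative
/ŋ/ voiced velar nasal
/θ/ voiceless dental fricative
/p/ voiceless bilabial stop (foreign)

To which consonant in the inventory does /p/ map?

t

/t/ is closest: same manner (stop), place distance 3 (bilabial→alveolar), same voicing; total 3. Next closest is /d/ at distance 4.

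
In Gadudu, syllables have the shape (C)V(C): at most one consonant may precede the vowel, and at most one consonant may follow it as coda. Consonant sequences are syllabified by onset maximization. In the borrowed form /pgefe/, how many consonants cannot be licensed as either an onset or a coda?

1

Under (C)V(C), the unsyllabifiable consonants are /p/ (at most one coda consonant is licensed; onsets are limited to one consonant).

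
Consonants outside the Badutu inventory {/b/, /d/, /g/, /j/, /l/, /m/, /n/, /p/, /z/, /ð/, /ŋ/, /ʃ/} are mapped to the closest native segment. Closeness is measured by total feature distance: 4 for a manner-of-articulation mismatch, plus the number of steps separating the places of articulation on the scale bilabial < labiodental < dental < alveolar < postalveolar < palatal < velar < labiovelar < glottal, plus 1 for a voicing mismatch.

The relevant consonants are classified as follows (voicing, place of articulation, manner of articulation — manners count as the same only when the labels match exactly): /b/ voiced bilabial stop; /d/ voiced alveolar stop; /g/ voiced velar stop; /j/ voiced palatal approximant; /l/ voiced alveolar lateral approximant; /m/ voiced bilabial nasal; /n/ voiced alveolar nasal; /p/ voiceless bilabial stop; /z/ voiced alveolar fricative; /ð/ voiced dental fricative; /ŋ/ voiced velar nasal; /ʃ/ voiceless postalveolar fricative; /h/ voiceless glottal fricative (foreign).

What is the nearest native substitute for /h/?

ʃ

/ʃ/ is closest: same manner (fricative), place distance 4 (glottal→postalveolar), same voicing; total 4. Next closest is /z/ at distance 6.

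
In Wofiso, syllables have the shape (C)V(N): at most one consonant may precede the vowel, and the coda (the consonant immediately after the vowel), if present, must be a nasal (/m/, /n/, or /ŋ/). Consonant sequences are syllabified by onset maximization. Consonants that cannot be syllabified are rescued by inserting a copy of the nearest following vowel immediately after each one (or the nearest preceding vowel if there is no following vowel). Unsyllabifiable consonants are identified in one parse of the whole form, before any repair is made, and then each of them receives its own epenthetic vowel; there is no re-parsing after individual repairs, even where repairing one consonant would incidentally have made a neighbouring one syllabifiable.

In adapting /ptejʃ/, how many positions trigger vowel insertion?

The unsyllabifiable consonants are /p/, /j/, /ʃ/; each receives one epenthetic vowel.

3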